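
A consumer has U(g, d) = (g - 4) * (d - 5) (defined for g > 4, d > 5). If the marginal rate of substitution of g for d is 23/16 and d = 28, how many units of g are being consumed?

g = 20

MU_g = (d−5), MU_d = (g−4).
MRS = (d−5)/(g−4).
Substitute d = 28: MRS = 23/(g − 4). Setting this equal to 23/16 gives g − 4 = 23/(23/16) = 16, so g = 20.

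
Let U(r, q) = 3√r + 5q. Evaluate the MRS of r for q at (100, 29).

MRS = 3/100

MU_r = 3/(2√r), MU_q = 5.
MRS = 3/(2√r) ÷ 5.
At (100, 29): MRS = 3/100.
That is, one extra unit of r is worth 3/100 units of q at the margin.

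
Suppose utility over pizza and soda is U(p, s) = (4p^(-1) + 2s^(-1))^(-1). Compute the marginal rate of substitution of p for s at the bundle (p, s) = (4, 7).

MRS = 6.125

For CES with ρ = -1, MRS = (4/2)·(s/p)^2.
At (4, 7): MRS = 6.125.
That is, one extra unit of p is worth 6.125 units of s at the margin.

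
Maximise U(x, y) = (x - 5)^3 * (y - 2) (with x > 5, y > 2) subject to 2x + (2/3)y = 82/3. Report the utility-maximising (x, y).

x* = 11, y* = 8

MU_x = 3·(x−5)^2·(y−2), MU_y = (x−5)^3.
MRS = (3/1)·(y−2)/(x−5).
Tangency: set MRS = p_x/p_y = 2/(2/3) = 3.
So (3/1)·(y − 2)/(x − 5) = 3, i.e. (y − 2) = (x − 5).
Rewrite the budget in excess-of-subsistence terms: 2·(x − 5) + (2/3)·(y − 2) = 82/3 − 2·5 − (2/3)·2 = 16.
Substituting, (8/3)·(x − 5) = 16, so x − 5 = 6 and x* = 11.
Then y − 2 = 6, so y* = 8.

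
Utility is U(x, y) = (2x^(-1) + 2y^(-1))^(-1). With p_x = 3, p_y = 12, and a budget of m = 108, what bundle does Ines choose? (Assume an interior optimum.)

For CES with ρ = -1, MRS = (y/x)^2.
Tangency: set MRS = p_x/p_y = 3/12 = 0.25.
So (y/x)^2 = 0.25; taking the square root, y/x = 0.5, i.e. y = 0.5·x.
Substitute into the budget 3·x + 12·y = 108: 9·x = 108, so x* = 12 and y* = 0.5·12 = 6.

x* = 12, y* = 6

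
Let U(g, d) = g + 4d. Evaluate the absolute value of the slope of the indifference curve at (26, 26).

MRS = 0.25

MU_g = 1, MU_d = 4, so MRS = 1/4 = 0.25 at every bundle.
At (26, 26): MRS = 0.25.
So at (26, 26) the consumer would give up 0.25 units of d for one more unit of g.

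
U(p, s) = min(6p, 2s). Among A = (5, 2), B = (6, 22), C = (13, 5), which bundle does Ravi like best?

Bundle B

Evaluate utility at each bundle:
U(A) = 4.
U(B) = 36.
U(C) = 10.
Highest utility is B, so B ≻ C ≻ A.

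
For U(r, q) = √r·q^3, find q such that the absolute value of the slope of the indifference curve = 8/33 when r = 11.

q = 16

MU_r = 0.5·r^(-0.5)·q^3 and MU_q = 3·√r·q^2.
MRS = MU_r/MU_q = (1/6)·q/r.
Substitute r = 11: MRS = q/66. Setting q/66 = 8/33 gives q = (8/33)·66 = 16.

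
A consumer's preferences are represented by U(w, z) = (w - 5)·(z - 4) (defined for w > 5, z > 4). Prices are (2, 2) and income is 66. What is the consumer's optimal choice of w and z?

w* = 17, z* = 16

MU_w = (z−4), MU_z = (w−5).
MRS = (z−4)/(w−5).
Tangency: set MRS = p_w/p_z = 2/2 = 1.
So (z − 4)/(w − 5) = 1, i.e. (z − 4) = (w − 5).
Rewrite the budget in excess-of-subsistence terms: 2·(w − 5) + 2·(z − 4) = 66 − 2·5 − 2·4 = 48.
Substituting, 4·(w − 5) = 48, so w − 5 = 12 and w* = 17.
Then z − 4 = 12, so z* = 16.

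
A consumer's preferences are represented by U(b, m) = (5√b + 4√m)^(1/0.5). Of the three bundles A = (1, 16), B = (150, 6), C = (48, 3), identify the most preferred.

Evaluate utility at each bundle:
U(A) = 441.000.
U(B) = 5046.000.
U(C) = 1728.000.
Highest utility is B, so B ≻ C ≻ A.

Bundle B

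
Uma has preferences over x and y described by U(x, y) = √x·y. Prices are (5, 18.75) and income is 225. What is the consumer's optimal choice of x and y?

x* = 15, y* = 8

MU_x = 0.5·x^(-0.5)·y and MU_y = √x.
MRS = MU_x/MU_y = (0.5)·y/x.
Tangency: set MRS = p_x/p_y = 5/18.75 = 4/15.
So (0.5)·y/x = 4/15, i.e. y = (8/15)·x.
Substitute into the budget 5·x + 18.75·y = 225: 15·x = 225, so x* = 15.
Then y* = (8/15)·15 = 8.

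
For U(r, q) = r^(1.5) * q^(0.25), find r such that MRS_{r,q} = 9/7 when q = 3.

MU_r = 1.5·√r·q^(0.25) and MU_q = 0.25·r^(1.5)·q^(-0.75).
MRS = MU_r/MU_q = (6)·q/r.
Substitute q = 3: MRS = 18/r. Setting 18/r = 9/7 gives r = 18/(9/7) = 14.

r = 14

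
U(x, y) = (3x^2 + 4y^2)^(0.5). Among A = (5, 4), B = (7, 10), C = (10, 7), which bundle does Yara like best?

Bundle B

Evaluate utility at each bundle:
U(A) = 11.790.
U(B) = 23.388.
U(C) = 22.271.
Highest utility is B, so B ≻ C ≻ A.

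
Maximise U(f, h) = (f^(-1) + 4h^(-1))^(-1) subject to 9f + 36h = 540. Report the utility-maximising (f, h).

f* = 12, h* = 12

For CES with ρ = -1, MRS = (1/4)·(h/f)^2.
Tangency: set MRS = p_f/p_h = 9/36 = 0.25.
So (h/f)^2 = 1; taking the square root, h/f = 1, i.e. h = f.
Substitute into the budget 9·f + 36·h = 540: 45·f = 540, so f* = 12 and h* = 12.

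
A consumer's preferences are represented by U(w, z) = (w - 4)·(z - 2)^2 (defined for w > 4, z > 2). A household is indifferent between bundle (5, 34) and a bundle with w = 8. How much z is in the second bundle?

z = 18

U(5, 34) = 1024.
Set U(8, z) = 1024 and solve.
With w = 8: (8 − 4) = 4, so (z − 2)^2 = 1024/4 = 256.
Taking the square root (with z > 2): z − 2 = 16, so z = 18.
Check: U(8, 18) = 1024.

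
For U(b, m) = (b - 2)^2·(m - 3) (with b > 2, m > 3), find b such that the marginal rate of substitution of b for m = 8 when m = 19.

b = 6

MU_b = 2·(b−2)·(m−3), MU_m = (b−2)^2.
MRS = (2/1)·(m−3)/(b−2).
Substitute m = 19: MRS = 32/(b − 2). Setting this equal to 8 gives b − 2 = 32/8 = 4, so b = 6.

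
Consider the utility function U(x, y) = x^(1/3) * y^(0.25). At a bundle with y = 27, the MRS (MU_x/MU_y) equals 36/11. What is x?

MU_x = 1/3·x^(-2/3)·y^(0.25) and MU_y = 0.25·x^(1/3)·y^(-0.75).
MRS = MU_x/MU_y = (4/3)·y/x.
Substitute y = 27: MRS = 36/x. Setting 36/x = 36/11 gives x = 36/(36/11) = 11.

x = 11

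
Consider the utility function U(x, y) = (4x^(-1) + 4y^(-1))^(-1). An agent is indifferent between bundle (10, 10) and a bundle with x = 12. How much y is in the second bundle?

U depends on (x, y) only through S = 4x^(-1) + 4y^(-1), so equal utility means equal S. At (10, 10): S = 0.8.
With x = 12: 4·12^(-1) = 1/3, so 4y^(-1) = 0.8 − 1/3 = 7/15, i.e. y^(-1) = 7/60.
Hence y = 1/(7/60) = 60/7.
Check: U(12, 60/7) = 1.25.

y = 60/7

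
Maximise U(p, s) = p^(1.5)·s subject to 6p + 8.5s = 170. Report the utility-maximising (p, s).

MU_p = 1.5·√p·s and MU_s = p^(1.5).
MRS = MU_p/MU_s = (1.5)·s/p.
Tangency: set MRS = p_p/p_s = 6/8.5 = 12/17.
So (1.5)·s/p = 12/17, i.e. s = (8/17)·p.
Substitute into the budget 6·p + 8.5·s = 170: 10·p = 170, so p* = 17.
Then s* = (8/17)·17 = 8.

p* = 17, s* = 8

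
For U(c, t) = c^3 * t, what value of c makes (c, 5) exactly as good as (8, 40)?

U(8, 40) = 20480.
Set U(c, 5) = 20480 and solve.
With t = 5: c^3 = 20480/5 = 4096; taking the cube root, c = 16.
Check: U(16, 5) = 20480.

c = 16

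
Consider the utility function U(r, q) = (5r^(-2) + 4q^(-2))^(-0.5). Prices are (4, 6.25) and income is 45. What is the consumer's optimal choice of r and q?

For CES with ρ = -2, MRS = (5/4)·(q/r)^3.
Tangency: set MRS = p_r/p_q = 4/6.25 = 16/25.
So (q/r)^3 = 64/125; taking the cube root, q/r = 0.8, i.e. q = 0.8·r.
Substitute into the budget 4·r + 6.25·q = 45: 9·r = 45, so r* = 5 and q* = 0.8·5 = 4.

r* = 5, q* = 4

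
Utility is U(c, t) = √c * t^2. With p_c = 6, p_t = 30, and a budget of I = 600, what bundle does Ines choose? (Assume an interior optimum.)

MU_c = 0.5·c^(-0.5)·t^2 and MU_t = 2·√c·t.
MRS = MU_c/MU_t = (0.25)·t/c.
Tangency: set MRS = p_c/p_t = 6/30 = 0.2.
So (0.25)·t/c = 0.2, i.e. t = 0.8·c.
Substitute into the budget 6·c + 30·t = 600: 30·c = 600, so c* = 20.
Then t* = 0.8·20 = 16.

c* = 20, t* = 16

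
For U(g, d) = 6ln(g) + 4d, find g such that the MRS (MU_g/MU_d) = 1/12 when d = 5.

MU_g = 6/g, MU_d = 4.
MRS = 6/g ÷ 4.
MRS depends only on g: 1.5/g = 1/12 ⇒ g = 1.5/(1/12) = 18.

g = 18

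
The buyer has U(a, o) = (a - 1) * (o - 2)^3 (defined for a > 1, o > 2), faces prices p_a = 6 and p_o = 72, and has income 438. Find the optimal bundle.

MU_a = (o−2)^3, MU_o = 3·(a−1)·(o−2)^2.
MRS = (1/3)·(o−2)/(a−1).
Tangency: set MRS = p_a/p_o = 6/72 = 1/12.
So (1/3)·(o − 2)/(a − 1) = 1/12, i.e. (o − 2) = 0.25·(a − 1).
Rewrite the budget in excess-of-subsistence terms: 6·(a − 1) + 72·(o − 2) = 438 − 6·1 − 72·2 = 288.
Substituting, 24·(a − 1) = 288, so a − 1 = 12 and a* = 13.
Then o − 2 = 0.25·12 = 3, so o* = 5.

a* = 13, o* = 5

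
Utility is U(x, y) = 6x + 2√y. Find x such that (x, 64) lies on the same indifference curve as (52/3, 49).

x = 17

U(52/3, 49) = 118.
Set U(x, 64) = 118 and solve.
With y = 64: √64 = 8, so 6x = 118 − 2·8 = 102 and x = 17.
Check: U(17, 64) = 118.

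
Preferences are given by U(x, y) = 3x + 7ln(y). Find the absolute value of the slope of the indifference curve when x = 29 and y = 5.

MU_x = 3, MU_y = 7/y.
MRS = 3 ÷ (7/y).
At (29, 5): MRS = 15/7.
The indifference curve has slope −15/7 at this bundle.

MRS = 15/7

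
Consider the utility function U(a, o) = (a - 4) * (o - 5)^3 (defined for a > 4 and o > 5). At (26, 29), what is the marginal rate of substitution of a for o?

MU_a = (o−5)^3, MU_o = 3·(a−4)·(o−5)^2.
MRS = (1/3)·(o−5)/(a−4).
At (26, 29): MRS = 4/11.
That is, one extra unit of a is worth 4/11 units of o at the margin.

MRS = 4/11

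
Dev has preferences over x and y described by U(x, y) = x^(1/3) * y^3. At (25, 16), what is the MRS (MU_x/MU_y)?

MU_x = 1/3·x^(-2/3)·y^3 and MU_y = 3·x^(1/3)·y^2.
MRS = MU_x/MU_y = (1/9)·y/x.
At (25, 16): MRS = 16/225.
So at (25, 16) the consumer would give up 16/225 units of y for one more unit of x.

MRS = 16/225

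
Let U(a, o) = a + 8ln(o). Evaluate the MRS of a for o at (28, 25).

MU_a = 1, MU_o = 8/o.
MRS = 1 ÷ (8/o).
At (28, 25): MRS = 3.125.
That is, one extra unit of a is worth 3.125 units of o at the margin.

MRS = 3.125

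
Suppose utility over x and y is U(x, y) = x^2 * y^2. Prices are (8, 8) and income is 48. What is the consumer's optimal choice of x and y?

MU_x = 2·x·y^2 and MU_y = 2·x^2·y.
MRS = MU_x/MU_y = y/x.
Tangency: set MRS = p_x/p_y = 8/8 = 1.
So y/x = 1, i.e. y = x.
Substitute into the budget 8·x + 8·y = 48: 16·x = 48, so x* = 3.
Then y* = 3.

x* = 3, y* = 3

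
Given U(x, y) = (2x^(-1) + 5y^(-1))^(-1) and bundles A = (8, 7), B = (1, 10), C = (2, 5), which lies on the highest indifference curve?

Evaluate utility at each bundle:
U(A) = 1.037.
U(B) = 0.400.
U(C) = 0.500.
Highest utility is A, so A ≻ C ≻ B.

Bundle A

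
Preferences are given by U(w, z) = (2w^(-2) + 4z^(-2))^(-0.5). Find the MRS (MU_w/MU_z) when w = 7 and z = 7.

MRS = 0.5

For CES with ρ = -2, MRS = (2/4)·(z/w)^3.
At (7, 7): MRS = 0.5.
So at (7, 7) the consumer would give up 0.5 units of z for one more unit of w.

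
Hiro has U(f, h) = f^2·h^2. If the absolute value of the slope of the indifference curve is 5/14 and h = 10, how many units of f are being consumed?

f = 28

MU_f = 2·f·h^2 and MU_h = 2·f^2·h.
MRS = MU_f/MU_h = h/f.
Substitute h = 10: MRS = 10/f. Setting 10/f = 5/14 gives f = 10/(5/14) = 28.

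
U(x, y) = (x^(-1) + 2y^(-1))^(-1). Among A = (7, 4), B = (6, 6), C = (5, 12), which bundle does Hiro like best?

Evaluate utility at each bundle:
U(A) = 1.556.
U(B) = 2.000.
U(C) = 2.727.
Highest utility is C, so C ≻ B ≻ A.

Bundle C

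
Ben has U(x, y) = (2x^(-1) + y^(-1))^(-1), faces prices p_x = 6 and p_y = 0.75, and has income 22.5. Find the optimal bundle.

For CES with ρ = -1, MRS = (2/1)·(y/x)^2.
Tangency: set MRS = p_x/p_y = 6/0.75 = 8.
So (y/x)^2 = 4; taking the square root, y/x = 2, i.e. y = 2·x.
Substitute into the budget 6·x + 0.75·y = 22.5: 7.5·x = 22.5, so x* = 3 and y* = 2·3 = 6.

x* = 3, y* = 6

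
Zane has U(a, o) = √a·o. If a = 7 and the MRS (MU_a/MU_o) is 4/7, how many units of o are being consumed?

o = 8

MU_a = 0.5·a^(-0.5)·o and MU_o = √a.
MRS = MU_a/MU_o = (0.5)·o/a.
Substitute a = 7: MRS = o/14. Setting o/14 = 4/7 gives o = (4/7)·14 = 8.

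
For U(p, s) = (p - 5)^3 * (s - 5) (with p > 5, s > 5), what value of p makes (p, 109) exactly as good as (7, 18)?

p = 6

U(7, 18) = 104.
Set U(p, 109) = 104 and solve.
With s = 109: (109 − 5) = 104, so (p − 5)^3 = 104/104 = 1.
Taking the cube root (with p > 5): p − 5 = 1, so p = 6.
Check: U(6, 109) = 104.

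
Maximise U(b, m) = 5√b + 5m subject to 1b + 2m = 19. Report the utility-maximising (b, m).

b* = 1, m* = 9

MU_b = 5/(2√b), MU_m = 5.
MRS = 5/(2√b) ÷ 5.
Tangency: set MRS = p_b/p_m = 1/2 = 0.5.
MRS depends only on b: 0.5/√b = 0.5 ⇒ √b = 0.5/0.5 = 1 ⇒ b* = 1.
From the budget, 2·m = 19 − 1·1 = 18, so m* = 9.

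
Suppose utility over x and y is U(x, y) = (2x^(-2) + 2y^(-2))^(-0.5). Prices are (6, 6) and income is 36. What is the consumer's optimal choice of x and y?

x* = 3, y* = 3

For CES with ρ = -2, MRS = (y/x)^3.
Tangency: set MRS = p_x/p_y = 6/6 = 1.
So (y/x)^3 = 1; taking the cube root, y/x = 1, i.e. y = x.
Substitute into the budget 6·x + 6·y = 36: 12·x = 36, so x* = 3 and y* = 3.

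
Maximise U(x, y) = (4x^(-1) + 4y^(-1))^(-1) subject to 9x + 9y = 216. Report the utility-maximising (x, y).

x* = 12, y* = 12

For CES with ρ = -1, MRS = (y/x)^2.
Tangency: set MRS = p_x/p_y = 9/9 = 1.
So (y/x)^2 = 1; taking the square root, y/x = 1, i.e. y = x.
Substitute into the budget 9·x + 9·y = 216: 18·x = 216, so x* = 12 and y* = 12.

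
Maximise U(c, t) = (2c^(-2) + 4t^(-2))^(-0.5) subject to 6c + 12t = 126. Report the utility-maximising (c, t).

For CES with ρ = -2, MRS = (2/4)·(t/c)^3.
Tangency: set MRS = p_c/p_t = 6/12 = 0.5.
So (t/c)^3 = 1; taking the cube root, t/c = 1, i.e. t = c.
Substitute into the budget 6·c + 12·t = 126: 18·c = 126, so c* = 7 and t* = 7.

c* = 7, t* = 7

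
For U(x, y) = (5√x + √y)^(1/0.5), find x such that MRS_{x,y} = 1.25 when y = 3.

For CES with ρ = 0.5, MRS = (5/1)·√(y/x).
Setting (5/1)·√(3/x) = 1.25 gives √(3/x) = 0.25, so 3/x = 1/16 and x = 48.

x = 48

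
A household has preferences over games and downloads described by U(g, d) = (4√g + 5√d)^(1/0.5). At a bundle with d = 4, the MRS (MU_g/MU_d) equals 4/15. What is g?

For CES with ρ = 0.5, MRS = (4/5)·√(d/g).
Setting (4/5)·√(4/g) = 4/15 gives √(4/g) = 1/3, so 4/g = 1/9 and g = 36.

g = 36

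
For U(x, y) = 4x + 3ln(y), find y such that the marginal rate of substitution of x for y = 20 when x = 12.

MU_x = 4, MU_y = 3/y.
MRS = 4 ÷ (3/y).
MRS depends only on y: (4/3)·y = 20 ⇒ y = 20/(4/3) = 15.

y = 15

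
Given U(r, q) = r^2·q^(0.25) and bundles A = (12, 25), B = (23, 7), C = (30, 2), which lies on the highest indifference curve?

Bundle C

Evaluate utility at each bundle:
U(A) = 321.994.
U(B) = 860.459.
U(C) = 1070.286.
Highest utility is C, so C ≻ B ≻ A.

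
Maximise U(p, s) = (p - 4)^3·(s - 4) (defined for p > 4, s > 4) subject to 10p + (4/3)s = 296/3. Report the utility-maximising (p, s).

MU_p = 3·(p−4)^2·(s−4), MU_s = (p−4)^3.
MRS = (3/1)·(s−4)/(p−4).
Tangency: set MRS = p_p/p_s = 10/(4/3) = 7.5.
So (3/1)·(s − 4)/(p − 4) = 7.5, i.e. (s − 4) = 2.5·(p − 4).
Rewrite the budget in excess-of-subsistence terms: 10·(p − 4) + (4/3)·(s − 4) = 296/3 − 10·4 − (4/3)·4 = 160/3.
Substituting, (40/3)·(p − 4) = 160/3, so p − 4 = 4 and p* = 8.
Then s − 4 = 2.5·4 = 10, so s* = 14.

p* = 8, s* = 14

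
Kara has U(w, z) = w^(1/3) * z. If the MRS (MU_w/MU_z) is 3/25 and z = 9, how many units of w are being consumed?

w = 25

MU_w = 1/3·w^(-2/3)·z and MU_z = w^(1/3).
MRS = MU_w/MU_z = (1/3)·z/w.
Substitute z = 9: MRS = 3/w. Setting 3/w = 3/25 gives w = 3/(3/25) = 25.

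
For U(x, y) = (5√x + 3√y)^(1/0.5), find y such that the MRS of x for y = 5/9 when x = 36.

y = 4

For CES with ρ = 0.5, MRS = (5/3)·√(y/x).
Setting (5/3)·√(y/36) = 5/9 gives √(y/36) = 1/3, so y/36 = 1/9 and y = 4.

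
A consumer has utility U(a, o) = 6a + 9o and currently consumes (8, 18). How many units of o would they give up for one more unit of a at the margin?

MU_a = 6, MU_o = 9, so MRS = 6/9 = 2/3 at every bundle.
At (8, 18): MRS = 2/3.
The indifference curve has slope −2/3 at this bundle.

MRS = 2/3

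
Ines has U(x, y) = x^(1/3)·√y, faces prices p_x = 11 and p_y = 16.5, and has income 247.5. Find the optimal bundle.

x* = 9, y* = 9

MU_x = 1/3·x^(-2/3)·√y and MU_y = 0.5·x^(1/3)·y^(-0.5).
MRS = MU_x/MU_y = (2/3)·y/x.
Tangency: set MRS = p_x/p_y = 11/16.5 = 2/3.
So (2/3)·y/x = 2/3, i.e. y = x.
Substitute into the budget 11·x + 16.5·y = 247.5: 27.5·x = 247.5, so x* = 9.
Then y* = 9.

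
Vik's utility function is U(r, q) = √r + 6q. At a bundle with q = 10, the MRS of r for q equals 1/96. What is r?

r = 64

MU_r = 1/(2√r), MU_q = 6.
MRS = 1/(2√r) ÷ 6.
MRS depends only on r: (1/12)/√r = 1/96 ⇒ √r = (1/12)/(1/96) = 8 ⇒ r = 64.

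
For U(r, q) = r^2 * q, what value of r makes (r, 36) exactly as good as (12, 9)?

r = 6

U(12, 9) = 1296.
Set U(r, 36) = 1296 and solve.
With q = 36: r^2 = 1296/36 = 36; taking the square root, r = 6.
Check: U(6, 36) = 1296.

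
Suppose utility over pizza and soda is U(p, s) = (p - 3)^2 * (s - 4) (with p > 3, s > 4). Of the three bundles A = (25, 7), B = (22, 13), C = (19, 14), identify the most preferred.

Evaluate utility at each bundle:
U(A) = 1452.
U(B) = 3249.
U(C) = 2560.
Highest utility is B, so B ≻ C ≻ A.

Bundle B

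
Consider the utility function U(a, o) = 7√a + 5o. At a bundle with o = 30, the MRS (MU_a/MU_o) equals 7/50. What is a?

MU_a = 7/(2√a), MU_o = 5.
MRS = 7/(2√a) ÷ 5.
MRS depends only on a: 0.7/√a = 7/50 ⇒ √a = 0.7/(7/50) = 5 ⇒ a = 25.

a = 25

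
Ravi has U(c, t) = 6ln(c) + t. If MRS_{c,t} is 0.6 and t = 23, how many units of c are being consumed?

c = 10

MU_c = 6/c, MU_t = 1.
MRS = 6/c ÷ 1.
MRS depends only on c: 6/c = 0.6 ⇒ c = 6/0.6 = 10.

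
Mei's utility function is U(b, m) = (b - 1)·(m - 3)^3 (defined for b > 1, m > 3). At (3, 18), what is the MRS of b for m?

MU_b = (m−3)^3, MU_m = 3·(b−1)·(m−3)^2.
MRS = (1/3)·(m−3)/(b−1).
At (3, 18): MRS = 2.5.
The indifference curve has slope −2.5 at this bundle.

MRS = 2.5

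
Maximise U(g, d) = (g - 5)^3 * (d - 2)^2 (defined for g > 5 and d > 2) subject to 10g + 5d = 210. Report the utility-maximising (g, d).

MU_g = 3·(g−5)^2·(d−2)^2, MU_d = 2·(g−5)^3·(d−2).
MRS = (3/2)·(d−2)/(g−5).
Tangency: set MRS = p_g/p_d = 10/5 = 2.
So (3/2)·(d − 2)/(g − 5) = 2, i.e. (d − 2) = (4/3)·(g − 5).
Rewrite the budget in excess-of-subsistence terms: 10·(g − 5) + 5·(d − 2) = 210 − 10·5 − 5·2 = 150.
Substituting, (50/3)·(g − 5) = 150, so g − 5 = 9 and g* = 14.
Then d − 2 = (4/3)·9 = 12, so d* = 14.

g* = 14, d* = 14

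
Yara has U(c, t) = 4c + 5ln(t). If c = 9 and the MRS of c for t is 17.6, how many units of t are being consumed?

t = 22

MU_c = 4, MU_t = 5/t.
MRS = 4 ÷ (5/t).
MRS depends only on t: 0.8·t = 17.6 ⇒ t = 17.6/0.8 = 22.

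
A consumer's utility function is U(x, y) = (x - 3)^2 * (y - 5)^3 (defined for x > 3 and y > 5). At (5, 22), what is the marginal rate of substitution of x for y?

MU_x = 2·(x−3)·(y−5)^3, MU_y = 3·(x−3)^2·(y−5)^2.
MRS = (2/3)·(y−5)/(x−3).
At (5, 22): MRS = 17/3.
The indifference curve has slope −17/3 at this bundle.

MRS = 17/3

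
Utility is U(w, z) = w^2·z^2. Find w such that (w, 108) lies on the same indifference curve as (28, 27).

w = 7

U(28, 27) = 571536.
Set U(w, 108) = 571536 and solve.
With z = 108: 108^2 = 11664, so w^2 = 571536/11664 = 49; taking the square root, w = 7.
Check: U(7, 108) = 571536.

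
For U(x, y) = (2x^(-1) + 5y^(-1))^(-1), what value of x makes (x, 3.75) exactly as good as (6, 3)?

x = 3

U depends on (x, y) only through S = 2x^(-1) + 5y^(-1), so equal utility means equal S. At (6, 3): S = 2.
With y = 3.75: 5·3.75^(-1) = 4/3, so 2x^(-1) = 2 − 4/3 = 2/3, i.e. x^(-1) = 1/3.
Hence x = 1/(1/3) = 3.
Check: U(3, 3.75) = 0.5.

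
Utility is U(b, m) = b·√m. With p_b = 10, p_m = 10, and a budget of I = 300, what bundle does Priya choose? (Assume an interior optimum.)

b* = 20, m* = 10

MU_b = √m and MU_m = 0.5·b·m^(-0.5).
MRS = MU_b/MU_m = (2)·m/b.
Tangency: set MRS = p_b/p_m = 10/10 = 1.
So (2)·m/b = 1, i.e. m = 0.5·b.
Substitute into the budget 10·b + 10·m = 300: 15·b = 300, so b* = 20.
Then m* = 0.5·20 = 10.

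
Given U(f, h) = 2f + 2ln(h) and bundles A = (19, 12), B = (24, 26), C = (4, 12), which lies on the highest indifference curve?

Bundle B

Evaluate utility at each bundle:
U(A) = 42.970.
U(B) = 54.516.
U(C) = 12.970.
Highest utility is B, so B ≻ A ≻ C.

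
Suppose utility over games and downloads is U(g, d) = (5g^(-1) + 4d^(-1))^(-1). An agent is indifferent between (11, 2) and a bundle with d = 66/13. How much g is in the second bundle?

U depends on (g, d) only through S = 5g^(-1) + 4d^(-1), so equal utility means equal S. At (11, 2): S = 27/11.
With d = 66/13: 4·(66/13)^(-1) = 26/33, so 5g^(-1) = 27/11 − 26/33 = 5/3, i.e. g^(-1) = 1/3.
Hence g = 1/(1/3) = 3.
Check: U(3, 66/13) = 0.4074.

g = 3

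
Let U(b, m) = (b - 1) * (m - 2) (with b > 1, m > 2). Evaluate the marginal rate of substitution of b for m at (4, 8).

MU_b = (m−2), MU_m = (b−1).
MRS = (m−2)/(b−1).
At (4, 8): MRS = 2.
So at (4, 8) the consumer would give up 2 units of m for one more unit of b.

MRS = 2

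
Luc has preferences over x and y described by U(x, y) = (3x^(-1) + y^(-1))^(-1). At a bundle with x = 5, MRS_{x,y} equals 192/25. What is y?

y = 8

For CES with ρ = -1, MRS = (3/1)·(y/x)^2.
Setting (3/1)·(y/5)^2 = 192/25 gives (y/5)^2 = 64/25, so y/5 = 1.6 and y = 8.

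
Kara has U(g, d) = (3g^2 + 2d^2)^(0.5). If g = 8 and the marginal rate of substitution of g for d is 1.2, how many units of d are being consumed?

d = 10

For CES with ρ = 2, MRS = (3/2)·(d/g)^(-1).
Setting (3/2)·(d/8)^(-1) = 1.2 gives (d/8)^(-1) = 0.8, so d/8 = 1.25 and d = 10.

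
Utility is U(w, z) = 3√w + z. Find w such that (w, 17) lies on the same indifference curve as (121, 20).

w = 144

U(121, 20) = 53.
Set U(w, 17) = 53 and solve.
With z = 17: 3√w = 53 − 17 = 36, so √w = 12 and w = 144.
Check: U(144, 17) = 53.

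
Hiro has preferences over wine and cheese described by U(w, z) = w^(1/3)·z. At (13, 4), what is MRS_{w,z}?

MRS = 4/39

MU_w = 1/3·w^(-2/3)·z and MU_z = w^(1/3).
MRS = MU_w/MU_z = (1/3)·z/w.
At (13, 4): MRS = 4/39.
That is, one extra unit of w is worth 4/39 units of z at the margin.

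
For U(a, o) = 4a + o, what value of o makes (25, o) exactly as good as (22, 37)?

U(22, 37) = 125.
Set U(25, o) = 125 and solve.
4·25 + o = 125 ⇒ o = 25 ⇒ o = 25.
Check: U(25, 25) = 125.

o = 25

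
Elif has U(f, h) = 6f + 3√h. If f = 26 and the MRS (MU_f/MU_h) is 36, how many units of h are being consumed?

h = 81

MU_f = 6, MU_h = 3/(2√h).
MRS = 6 ÷ (3/(2√h)).
MRS depends only on h: 4·√h = 36 ⇒ √h = 36/4 = 9 ⇒ h = 81.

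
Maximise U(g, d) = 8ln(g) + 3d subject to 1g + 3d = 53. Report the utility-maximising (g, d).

MU_g = 8/g, MU_d = 3.
MRS = 8/g ÷ 3.
Tangency: set MRS = p_g/p_d = 1/3.
MRS depends only on g: (8/3)/g = 1/3 ⇒ g* = (8/3)/(1/3) = 8.
From the budget, 3·d = 53 − 1·8 = 45, so d* = 15.

g* = 8, d* = 15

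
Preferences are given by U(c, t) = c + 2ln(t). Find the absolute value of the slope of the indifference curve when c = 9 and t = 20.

MU_c = 1, MU_t = 2/t.
MRS = 1 ÷ (2/t).
At (9, 20): MRS = 10.
That is, one extra unit of c is worth 10 units of t at the margin.

MRS = 10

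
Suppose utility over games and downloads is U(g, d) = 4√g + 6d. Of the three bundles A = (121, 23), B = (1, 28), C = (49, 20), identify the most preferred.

Evaluate utility at each bundle:
U(A) = 182.000.
U(B) = 172.000.
U(C) = 148.000.
Highest utility is A, so A ≻ B ≻ C.

Bundle A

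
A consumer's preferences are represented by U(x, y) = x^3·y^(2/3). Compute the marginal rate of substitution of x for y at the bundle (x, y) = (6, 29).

MU_x = 3·x^2·y^(2/3) and MU_y = 2/3·x^3·y^(-1/3).
MRS = MU_x/MU_y = (4.5)·y/x.
At (6, 29): MRS = 21.75.
The indifference curve has slope −21.75 at this bundle.

MRS = 21.75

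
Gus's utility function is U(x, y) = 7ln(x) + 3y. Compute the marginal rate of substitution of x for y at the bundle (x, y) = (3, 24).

MRS = 7/9

MU_x = 7/x, MU_y = 3.
MRS = 7/x ÷ 3.
At (3, 24): MRS = 7/9.
The indifference curve has slope −7/9 at this bundle.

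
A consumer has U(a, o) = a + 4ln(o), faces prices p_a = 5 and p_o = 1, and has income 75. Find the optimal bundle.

MU_a = 1, MU_o = 4/o.
MRS = 1 ÷ (4/o).
Tangency: set MRS = p_a/p_o = 5/1 = 5.
MRS depends only on o: 0.25·o = 5 ⇒ o* = 5/0.25 = 20.
From the budget, 5·a = 75 − 1·20 = 55, so a* = 11.

a* = 11, o* = 20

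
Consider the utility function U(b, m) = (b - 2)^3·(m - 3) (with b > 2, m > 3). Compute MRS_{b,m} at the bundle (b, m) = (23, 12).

MRS = 9/7

MU_b = 3·(b−2)^2·(m−3), MU_m = (b−2)^3.
MRS = (3/1)·(m−3)/(b−2).
At (23, 12): MRS = 9/7.
The indifference curve has slope −9/7 at this bundle.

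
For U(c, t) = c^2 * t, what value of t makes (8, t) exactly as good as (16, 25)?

t = 100

U(16, 25) = 6400.
Set U(8, t) = 6400 and solve.
With c = 8: 8^2 = 64, so t = 6400/64 = 100.
Check: U(8, 100) = 6400.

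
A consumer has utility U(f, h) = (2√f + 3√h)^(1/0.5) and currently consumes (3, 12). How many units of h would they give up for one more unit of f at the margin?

For CES with ρ = 0.5, MRS = (2/3)·√(h/f).
At (3, 12): MRS = 4/3.
So at (3, 12) the consumer would give up 4/3 units of h for one more unit of f.

MRS = 4/3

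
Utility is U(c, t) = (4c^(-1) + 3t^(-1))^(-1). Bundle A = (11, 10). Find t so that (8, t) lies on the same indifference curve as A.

t = 55/3

U depends on (c, t) only through S = 4c^(-1) + 3t^(-1), so equal utility means equal S. At (11, 10): S = 73/110.
With c = 8: 4·8^(-1) = 0.5, so 3t^(-1) = 73/110 − 0.5 = 9/55, i.e. t^(-1) = 3/55.
Hence t = 1/(3/55) = 55/3.
Check: U(8, 55/3) = 1.5068.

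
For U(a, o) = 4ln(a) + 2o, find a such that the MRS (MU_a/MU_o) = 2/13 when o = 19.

MU_a = 4/a, MU_o = 2.
MRS = 4/a ÷ 2.
MRS depends only on a: 2/a = 2/13 ⇒ a = 2/(2/13) = 13.

a = 13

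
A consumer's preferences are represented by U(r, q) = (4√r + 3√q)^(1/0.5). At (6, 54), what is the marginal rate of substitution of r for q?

For CES with ρ = 0.5, MRS = (4/3)·√(q/r).
At (6, 54): MRS = 4.
So at (6, 54) the consumer would give up 4 units of q for one more unit of r.

MRS = 4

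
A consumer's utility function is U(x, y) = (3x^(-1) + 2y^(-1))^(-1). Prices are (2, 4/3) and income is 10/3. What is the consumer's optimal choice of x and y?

For CES with ρ = -1, MRS = (3/2)·(y/x)^2.
Tangency: set MRS = p_x/p_y = 2/(4/3) = 1.5.
So (y/x)^2 = 1; taking the square root, y/x = 1, i.e. y = x.
Substitute into the budget 2·x + (4/3)·y = 10/3: (10/3)·x = 10/3, so x* = 1 and y* = 1.

x* = 1, y* = 1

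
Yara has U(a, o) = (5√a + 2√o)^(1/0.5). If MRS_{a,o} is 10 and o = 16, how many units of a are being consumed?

a = 1

For CES with ρ = 0.5, MRS = (5/2)·√(o/a).
Setting (5/2)·√(16/a) = 10 gives √(16/a) = 4, so 16/a = 16 and a = 1.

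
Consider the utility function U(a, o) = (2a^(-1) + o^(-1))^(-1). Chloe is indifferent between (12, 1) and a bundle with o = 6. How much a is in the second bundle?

U depends on (a, o) only through S = 2a^(-1) + o^(-1), so equal utility means equal S. At (12, 1): S = 7/6.
With o = 6: 6^(-1) = 1/6, so 2a^(-1) = 7/6 − 1/6 = 1, i.e. a^(-1) = 0.5.
Hence a = 1/0.5 = 2.
Check: U(2, 6) = 0.8571.

a = 2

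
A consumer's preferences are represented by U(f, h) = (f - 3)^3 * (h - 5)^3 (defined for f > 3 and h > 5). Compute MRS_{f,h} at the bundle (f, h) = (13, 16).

MRS = 1.1

MU_f = 3·(f−3)^2·(h−5)^3, MU_h = 3·(f−3)^3·(h−5)^2.
MRS = (h−5)/(f−3).
At (13, 16): MRS = 1.1.
The indifference curve has slope −1.1 at this bundle.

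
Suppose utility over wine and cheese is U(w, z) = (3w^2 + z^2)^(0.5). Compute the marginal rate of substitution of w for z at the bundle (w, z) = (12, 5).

MRS = 7.2

For CES with ρ = 2, MRS = (3/1)·(z/w)^(-1).
At (12, 5): MRS = 7.2.
The indifference curve has slope −7.2 at this bundle.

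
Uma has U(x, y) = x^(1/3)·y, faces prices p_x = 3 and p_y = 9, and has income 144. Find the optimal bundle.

MU_x = 1/3·x^(-2/3)·y and MU_y = x^(1/3).
MRS = MU_x/MU_y = (1/3)·y/x.
Tangency: set MRS = p_x/p_y = 3/9 = 1/3.
So (1/3)·y/x = 1/3, i.e. y = x.
Substitute into the budget 3·x + 9·y = 144: 12·x = 144, so x* = 12.
Then y* = 12.

x* = 12, y* = 12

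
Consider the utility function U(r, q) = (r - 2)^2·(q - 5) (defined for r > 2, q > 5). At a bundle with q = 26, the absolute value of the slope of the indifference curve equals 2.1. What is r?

MU_r = 2·(r−2)·(q−5), MU_q = (r−2)^2.
MRS = (2/1)·(q−5)/(r−2).
Substitute q = 26: MRS = 42/(r − 2). Setting this equal to 2.1 gives r − 2 = 42/2.1 = 20, so r = 22.

r = 22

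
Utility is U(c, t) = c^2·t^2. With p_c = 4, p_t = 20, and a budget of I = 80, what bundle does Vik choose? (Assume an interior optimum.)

MU_c = 2·c·t^2 and MU_t = 2·c^2·t.
MRS = MU_c/MU_t = t/c.
Tangency: set MRS = p_c/p_t = 4/20 = 0.2.
So t/c = 0.2, i.e. t = 0.2·c.
Substitute into the budget 4·c + 20·t = 80: 8·c = 80, so c* = 10.
Then t* = 0.2·10 = 2.

c* = 10, t* = 2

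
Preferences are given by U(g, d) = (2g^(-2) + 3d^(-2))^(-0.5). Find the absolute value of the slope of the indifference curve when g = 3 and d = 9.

For CES with ρ = -2, MRS = (2/3)·(d/g)^3.
At (3, 9): MRS = 18.
The indifference curve has slope −18 at this bundle.

MRS = 18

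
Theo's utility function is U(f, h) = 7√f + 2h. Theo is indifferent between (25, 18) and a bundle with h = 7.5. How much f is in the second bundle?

U(25, 18) = 71.
Set U(f, 7.5) = 71 and solve.
With h = 7.5: 7√f = 71 − 2·7.5 = 56, so √f = 8 and f = 64.
Check: U(64, 7.5) = 71.

f = 64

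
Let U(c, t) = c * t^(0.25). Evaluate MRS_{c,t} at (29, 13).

MRS = 52/29

MU_c = t^(0.25) and MU_t = 0.25·c·t^(-0.75).
MRS = MU_c/MU_t = (4)·t/c.
At (29, 13): MRS = 52/29.
That is, one extra unit of c is worth 52/29 units of t at the margin.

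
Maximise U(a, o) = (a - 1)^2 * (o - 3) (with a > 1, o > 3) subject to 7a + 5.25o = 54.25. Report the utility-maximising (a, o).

a* = 4, o* = 5

MU_a = 2·(a−1)·(o−3), MU_o = (a−1)^2.
MRS = (2/1)·(o−3)/(a−1).
Tangency: set MRS = p_a/p_o = 7/5.25 = 4/3.
So (2/1)·(o − 3)/(a − 1) = 4/3, i.e. (o − 3) = (2/3)·(a − 1).
Rewrite the budget in excess-of-subsistence terms: 7·(a − 1) + 5.25·(o − 3) = 54.25 − 7·1 − 5.25·3 = 31.5.
Substituting, 10.5·(a − 1) = 31.5, so a − 1 = 3 and a* = 4.
Then o − 3 = (2/3)·3 = 2, so o* = 5.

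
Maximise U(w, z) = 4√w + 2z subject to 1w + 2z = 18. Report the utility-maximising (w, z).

MU_w = 4/(2√w), MU_z = 2.
MRS = 4/(2√w) ÷ 2.
Tangency: set MRS = p_w/p_z = 1/2 = 0.5.
MRS depends only on w: 1/√w = 0.5 ⇒ √w = 1/0.5 = 2 ⇒ w* = 4.
From the budget, 2·z = 18 − 1·4 = 14, so z* = 7.

w* = 4, z* = 7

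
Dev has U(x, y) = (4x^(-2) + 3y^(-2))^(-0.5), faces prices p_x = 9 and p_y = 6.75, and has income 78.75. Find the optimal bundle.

For CES with ρ = -2, MRS = (4/3)·(y/x)^3.
Tangency: set MRS = p_x/p_y = 9/6.75 = 4/3.
So (y/x)^3 = 1; taking the cube root, y/x = 1, i.e. y = x.
Substitute into the budget 9·x + 6.75·y = 78.75: 15.75·x = 78.75, so x* = 5 and y* = 5.

x* = 5, y* = 5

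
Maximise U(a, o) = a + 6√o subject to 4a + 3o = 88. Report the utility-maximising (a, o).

a* = 10, o* = 16

MU_a = 1, MU_o = 6/(2√o).
MRS = 1 ÷ (6/(2√o)).
Tangency: set MRS = p_a/p_o = 4/3.
MRS depends only on o: (1/3)·√o = 4/3 ⇒ √o = (4/3)/(1/3) = 4 ⇒ o* = 16.
From the budget, 4·a = 88 − 3·16 = 40, so a* = 10.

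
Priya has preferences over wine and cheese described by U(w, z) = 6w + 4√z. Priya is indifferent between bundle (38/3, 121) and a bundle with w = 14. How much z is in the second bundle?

z = 81

U(38/3, 121) = 120.
Set U(14, z) = 120 and solve.
With w = 14: 4√z = 120 − 6·14 = 36, so √z = 9 and z = 81.
Check: U(14, 81) = 120.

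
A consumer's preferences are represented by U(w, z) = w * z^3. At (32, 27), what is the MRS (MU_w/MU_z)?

MRS = 9/32

MU_w = z^3 and MU_z = 3·w·z^2.
MRS = MU_w/MU_z = (1/3)·z/w.
At (32, 27): MRS = 9/32.
That is, one extra unit of w is worth 9/32 units of z at the margin.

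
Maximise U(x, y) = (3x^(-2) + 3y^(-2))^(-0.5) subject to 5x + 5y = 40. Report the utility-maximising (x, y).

For CES with ρ = -2, MRS = (y/x)^3.
Tangency: set MRS = p_x/p_y = 5/5 = 1.
So (y/x)^3 = 1; taking the cube root, y/x = 1, i.e. y = x.
Substitute into the budget 5·x + 5·y = 40: 10·x = 40, so x* = 4 and y* = 4.

x* = 4, y* = 4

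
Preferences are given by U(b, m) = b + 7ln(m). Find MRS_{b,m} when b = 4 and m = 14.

MU_b = 1, MU_m = 7/m.
MRS = 1 ÷ (7/m).
At (4, 14): MRS = 2.
So at (4, 14) the consumer would give up 2 units of m for one more unit of b.

MRS = 2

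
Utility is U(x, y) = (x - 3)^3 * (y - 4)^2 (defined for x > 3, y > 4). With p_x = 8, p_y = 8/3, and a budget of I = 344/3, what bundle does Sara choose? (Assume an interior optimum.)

x* = 9, y* = 16

MU_x = 3·(x−3)^2·(y−4)^2, MU_y = 2·(x−3)^3·(y−4).
MRS = (3/2)·(y−4)/(x−3).
Tangency: set MRS = p_x/p_y = 8/(8/3) = 3.
So (3/2)·(y − 4)/(x − 3) = 3, i.e. (y − 4) = 2·(x − 3).
Rewrite the budget in excess-of-subsistence terms: 8·(x − 3) + (8/3)·(y − 4) = 344/3 − 8·3 − (8/3)·4 = 80.
Substituting, (40/3)·(x − 3) = 80, so x − 3 = 6 and x* = 9.
Then y − 4 = 2·6 = 12, so y* = 16.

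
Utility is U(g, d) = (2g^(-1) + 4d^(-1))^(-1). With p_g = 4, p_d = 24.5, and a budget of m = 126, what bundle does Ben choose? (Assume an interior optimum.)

g* = 7, d* = 4

For CES with ρ = -1, MRS = (2/4)·(d/g)^2.
Tangency: set MRS = p_g/p_d = 4/24.5 = 8/49.
So (d/g)^2 = 16/49; taking the square root, d/g = 4/7, i.e. d = (4/7)·g.
Substitute into the budget 4·g + 24.5·d = 126: 18·g = 126, so g* = 7 and d* = (4/7)·7 = 4.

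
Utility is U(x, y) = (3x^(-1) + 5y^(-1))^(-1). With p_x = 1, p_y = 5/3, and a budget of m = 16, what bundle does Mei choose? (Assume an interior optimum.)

x* = 6, y* = 6

For CES with ρ = -1, MRS = (3/5)·(y/x)^2.
Tangency: set MRS = p_x/p_y = 1/(5/3) = 0.6.
So (y/x)^2 = 1; taking the square root, y/x = 1, i.e. y = x.
Substitute into the budget 1·x + (5/3)·y = 16: (8/3)·x = 16, so x* = 6 and y* = 6.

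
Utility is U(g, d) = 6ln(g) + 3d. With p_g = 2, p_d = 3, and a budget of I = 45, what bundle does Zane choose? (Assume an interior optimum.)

g* = 3, d* = 13

MU_g = 6/g, MU_d = 3.
MRS = 6/g ÷ 3.
Tangency: set MRS = p_g/p_d = 2/3.
MRS depends only on g: 2/g = 2/3 ⇒ g* = 2/(2/3) = 3.
From the budget, 3·d = 45 − 2·3 = 39, so d* = 13.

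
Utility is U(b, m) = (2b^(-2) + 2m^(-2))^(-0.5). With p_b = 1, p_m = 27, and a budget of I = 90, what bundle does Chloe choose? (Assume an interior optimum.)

For CES with ρ = -2, MRS = (m/b)^3.
Tangency: set MRS = p_b/p_m = 1/27.
So (m/b)^3 = 1/27; taking the cube root, m/b = 1/3, i.e. m = (1/3)·b.
Substitute into the budget 1·b + 27·m = 90: 10·b = 90, so b* = 9 and m* = (1/3)·9 = 3.

b* = 9, m* = 3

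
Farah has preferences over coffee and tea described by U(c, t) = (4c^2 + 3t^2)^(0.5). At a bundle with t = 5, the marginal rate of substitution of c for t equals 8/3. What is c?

For CES with ρ = 2, MRS = (4/3)·(t/c)^(-1).
Setting (4/3)·(5/c)^(-1) = 8/3 gives (5/c)^(-1) = 2, so 5/c = 0.5 and c = 10.

c = 10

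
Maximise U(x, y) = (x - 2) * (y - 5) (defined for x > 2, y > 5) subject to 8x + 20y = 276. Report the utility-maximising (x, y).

MU_x = (y−5), MU_y = (x−2).
MRS = (y−5)/(x−2).
Tangency: set MRS = p_x/p_y = 8/20 = 0.4.
So (y − 5)/(x − 2) = 0.4, i.e. (y − 5) = 0.4·(x − 2).
Rewrite the budget in excess-of-subsistence terms: 8·(x − 2) + 20·(y − 5) = 276 − 8·2 − 20·5 = 160.
Substituting, 16·(x − 2) = 160, so x − 2 = 10 and x* = 12.
Then y − 5 = 0.4·10 = 4, so y* = 9.

x* = 12, y* = 9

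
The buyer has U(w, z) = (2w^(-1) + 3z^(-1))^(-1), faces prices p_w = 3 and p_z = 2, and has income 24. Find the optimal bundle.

For CES with ρ = -1, MRS = (2/3)·(z/w)^2.
Tangency: set MRS = p_w/p_z = 3/2 = 1.5.
So (z/w)^2 = 2.25; taking the square root, z/w = 1.5, i.e. z = 1.5·w.
Substitute into the budget 3·w + 2·z = 24: 6·w = 24, so w* = 4 and z* = 1.5·4 = 6.

w* = 4, z* = 6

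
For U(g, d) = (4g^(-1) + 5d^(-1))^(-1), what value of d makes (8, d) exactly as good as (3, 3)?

d = 2

U depends on (g, d) only through S = 4g^(-1) + 5d^(-1), so equal utility means equal S. At (3, 3): S = 3.
With g = 8: 4·8^(-1) = 0.5, so 5d^(-1) = 3 − 0.5 = 2.5, i.e. d^(-1) = 0.5.
Hence d = 1/0.5 = 2.
Check: U(8, 2) = 0.3333.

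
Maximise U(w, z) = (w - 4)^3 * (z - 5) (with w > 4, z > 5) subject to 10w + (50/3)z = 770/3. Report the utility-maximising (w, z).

MU_w = 3·(w−4)^2·(z−5), MU_z = (w−4)^3.
MRS = (3/1)·(z−5)/(w−4).
Tangency: set MRS = p_w/p_z = 10/(50/3) = 0.6.
So (3/1)·(z − 5)/(w − 4) = 0.6, i.e. (z − 5) = 0.2·(w − 4).
Rewrite the budget in excess-of-subsistence terms: 10·(w − 4) + (50/3)·(z − 5) = 770/3 − 10·4 − (50/3)·5 = 400/3.
Substituting, (40/3)·(w − 4) = 400/3, so w − 4 = 10 and w* = 14.
Then z − 5 = 0.2·10 = 2, so z* = 7.

w* = 14, z* = 7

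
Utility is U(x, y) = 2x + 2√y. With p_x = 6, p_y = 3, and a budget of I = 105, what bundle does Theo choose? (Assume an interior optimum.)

MU_x = 2, MU_y = 2/(2√y).
MRS = 2 ÷ (2/(2√y)).
Tangency: set MRS = p_x/p_y = 6/3 = 2.
MRS depends only on y: 2·√y = 2 ⇒ √y = 2/2 = 1 ⇒ y* = 1.
From the budget, 6·x = 105 − 3·1 = 102, so x* = 17.

x* = 17, y* = 1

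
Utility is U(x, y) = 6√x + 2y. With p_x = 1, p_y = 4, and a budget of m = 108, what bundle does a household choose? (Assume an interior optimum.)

MU_x = 6/(2√x), MU_y = 2.
MRS = 6/(2√x) ÷ 2.
Tangency: set MRS = p_x/p_y = 1/4 = 0.25.
MRS depends only on x: 1.5/√x = 0.25 ⇒ √x = 1.5/0.25 = 6 ⇒ x* = 36.
From the budget, 4·y = 108 − 1·36 = 72, so y* = 18.

x* = 36, y* = 18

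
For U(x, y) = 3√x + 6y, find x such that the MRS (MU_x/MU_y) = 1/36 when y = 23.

x = 81

MU_x = 3/(2√x), MU_y = 6.
MRS = 3/(2√x) ÷ 6.
MRS depends only on x: 0.25/√x = 1/36 ⇒ √x = 0.25/(1/36) = 9 ⇒ x = 81.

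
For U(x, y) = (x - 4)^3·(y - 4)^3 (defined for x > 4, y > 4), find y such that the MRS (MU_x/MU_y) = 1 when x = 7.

MU_x = 3·(x−4)^2·(y−4)^3, MU_y = 3·(x−4)^3·(y−4)^2.
MRS = (y−4)/(x−4).
Substitute x = 7: MRS = (y − 4)/3. Setting this equal to 1 gives y − 4 = 1·3 = 3, so y = 7.

y = 7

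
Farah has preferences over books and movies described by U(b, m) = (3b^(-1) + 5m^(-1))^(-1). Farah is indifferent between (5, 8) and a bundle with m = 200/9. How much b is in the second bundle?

U depends on (b, m) only through S = 3b^(-1) + 5m^(-1), so equal utility means equal S. At (5, 8): S = 49/40.
With m = 200/9: 5·(200/9)^(-1) = 9/40, so 3b^(-1) = 49/40 − 9/40 = 1, i.e. b^(-1) = 1/3.
Hence b = 1/(1/3) = 3.
Check: U(3, 200/9) = 0.8163.

b = 3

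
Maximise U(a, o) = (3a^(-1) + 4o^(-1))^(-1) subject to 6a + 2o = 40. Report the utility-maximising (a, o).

a* = 4, o* = 8

For CES with ρ = -1, MRS = (3/4)·(o/a)^2.
Tangency: set MRS = p_a/p_o = 6/2 = 3.
So (o/a)^2 = 4; taking the square root, o/a = 2, i.e. o = 2·a.
Substitute into the budget 6·a + 2·o = 40: 10·a = 40, so a* = 4 and o* = 2·4 = 8.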